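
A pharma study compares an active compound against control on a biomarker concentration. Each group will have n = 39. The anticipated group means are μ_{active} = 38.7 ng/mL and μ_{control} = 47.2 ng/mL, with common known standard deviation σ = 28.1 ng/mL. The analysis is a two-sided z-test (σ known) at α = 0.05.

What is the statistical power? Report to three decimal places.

Power ≈ 0.267

Standardized effect: d = |μ_{active} − μ_{control}| / σ = |38.7 − 47.2| / 28.1 = 0.3025
Noncentrality parameter: δ = d·√(n/2) = 0.3025 × √(39/2) = 1.3358
Two-sided α = 0.05 → critical value z_{0.025} = 1.960.
Power = Φ(δ − 1.960) + Φ(−δ − 1.960) = Φ(-0.624) + Φ(-3.296) = 0.2662 + 0.0005 = 0.2667.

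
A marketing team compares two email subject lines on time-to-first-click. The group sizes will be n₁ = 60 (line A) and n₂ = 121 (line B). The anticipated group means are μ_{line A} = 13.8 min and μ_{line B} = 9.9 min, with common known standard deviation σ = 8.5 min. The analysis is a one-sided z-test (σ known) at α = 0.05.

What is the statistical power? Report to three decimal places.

Power ≈ 0.896

Standardized effect: d = |μ_{line A} − μ_{line B}| / σ = |13.8 − 9.9| / 8.5 = 0.4588
Noncentrality parameter: δ = d / √(1/n₁ + 1/n₂) = 0.4588 / √(1/60 + 1/121) = 2.9059
One-sided α = 0.05 → critical value z_{0.05} = 1.645.
Power = P(Z > 1.645 − δ) = Φ(1.261) = 0.8963.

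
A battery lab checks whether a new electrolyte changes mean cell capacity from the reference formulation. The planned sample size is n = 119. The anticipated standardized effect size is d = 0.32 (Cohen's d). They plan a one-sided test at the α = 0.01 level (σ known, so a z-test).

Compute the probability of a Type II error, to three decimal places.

Noncentrality parameter: δ = d·√n = 0.32 × √119 = 3.4908
One-sided α = 0.01 → critical value z_{0.01} = 2.326.
Power = P(Z > 2.326 − δ) = Φ(1.164) = 0.8779.
Type II error: β = 1 − power = 1 − 0.8779 = 0.1221.

β ≈ 0.122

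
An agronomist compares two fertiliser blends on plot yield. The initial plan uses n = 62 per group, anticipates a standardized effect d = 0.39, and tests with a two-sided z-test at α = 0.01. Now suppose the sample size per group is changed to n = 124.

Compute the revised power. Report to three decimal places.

With n = 124 per group: δ = d·√(n/2) = 0.39 × √(124/2) = 3.0709. Critical value z_{0.005} = 2.576.
Revised power = Φ(δ − 2.576) + Φ(−δ − 2.576) = Φ(0.495) + Φ(-5.647) = 0.6897 + 0.0000 = 0.6897.

Power ≈ 0.690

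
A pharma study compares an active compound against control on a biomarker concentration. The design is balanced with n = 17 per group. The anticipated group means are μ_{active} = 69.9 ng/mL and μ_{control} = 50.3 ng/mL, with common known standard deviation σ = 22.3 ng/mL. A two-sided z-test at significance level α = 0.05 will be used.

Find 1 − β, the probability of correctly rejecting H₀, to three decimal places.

Power ≈ 0.727

Standardized effect: d = |μ_{active} − μ_{control}| / σ = |69.9 − 50.3| / 22.3 = 0.8789
Noncentrality parameter: δ = d·√(n/2) = 0.8789 × √(17/2) = 2.5625
Critical value for a two-sided test at α = 0.05: z_{α/2} = 1.960.
Power = Φ(δ − 1.960) + Φ(−δ − 1.960) = Φ(0.603) + Φ(-4.522) = 0.7266 + 0.0000 = 0.7266.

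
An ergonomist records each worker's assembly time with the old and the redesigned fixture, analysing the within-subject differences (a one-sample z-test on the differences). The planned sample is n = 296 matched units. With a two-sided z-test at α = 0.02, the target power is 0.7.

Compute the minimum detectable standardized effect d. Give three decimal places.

Required noncentrality: δ = z_{0.01} + z_{0.30} = 2.326 + 0.524 = 2.851.
(The second rejection-region term Φ(−δ − z_{α/2}) is negligible and dropped.)
δ = d·√n ⇒ d = δ/√n = 2.851/√296 = 0.1657.

d ≈ 0.166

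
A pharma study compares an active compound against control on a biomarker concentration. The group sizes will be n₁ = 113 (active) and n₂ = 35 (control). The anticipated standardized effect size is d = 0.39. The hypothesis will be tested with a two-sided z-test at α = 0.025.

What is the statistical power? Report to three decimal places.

Noncentrality parameter: δ = d / √(1/n₁ + 1/n₂) = 0.39 / √(1/113 + 1/35) = 2.0161
Two-sided α = 0.025 → critical value z_{0.0125} = 2.241.
Power = Φ(δ − 2.241) + Φ(−δ − 2.241) = Φ(-0.225) + Φ(-4.257) = 0.4109 + 0.0000 = 0.4109.

Power ≈ 0.411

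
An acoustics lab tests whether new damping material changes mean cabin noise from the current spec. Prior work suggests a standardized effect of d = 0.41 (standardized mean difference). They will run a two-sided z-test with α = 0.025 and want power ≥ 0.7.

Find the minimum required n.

n = 46

Set Φ(δ − 2.241) = 0.7; then δ − 2.241 = Φ⁻¹(0.7) = 0.524, giving δ = 2.766.
(Ignoring the negligible lower-tail rejection probability gives the usual closed-form inversion.)
δ = d·√n ⇒ n = (δ/d)² = (2.766 / 0.41)² = 45.51.
Rounding up, n = 46.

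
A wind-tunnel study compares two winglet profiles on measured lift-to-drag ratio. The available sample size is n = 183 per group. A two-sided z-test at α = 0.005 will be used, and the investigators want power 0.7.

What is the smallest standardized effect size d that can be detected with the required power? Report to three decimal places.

Required noncentrality: δ = z_{0.0025} + z_{0.30} = 2.807 + 0.524 = 3.331.
(The second rejection-region term Φ(−δ − z_{α/2}) is negligible and dropped.)
δ = d·√(n/2) ⇒ d = δ/√(n/2) = 3.331/√(183/2) = 0.3483.

d ≈ 0.348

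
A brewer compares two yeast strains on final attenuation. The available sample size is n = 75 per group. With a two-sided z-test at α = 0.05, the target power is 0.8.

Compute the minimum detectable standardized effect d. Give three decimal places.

d ≈ 0.457

Need Φ(δ − 1.960) = 0.8, so δ = 1.960 + 0.842 = 2.802.
(The second rejection-region term Φ(−δ − z_{α/2}) is negligible and dropped.)
δ = d·√(n/2) ⇒ d = δ/√(n/2) = 2.802/√(75/2) = 0.4575.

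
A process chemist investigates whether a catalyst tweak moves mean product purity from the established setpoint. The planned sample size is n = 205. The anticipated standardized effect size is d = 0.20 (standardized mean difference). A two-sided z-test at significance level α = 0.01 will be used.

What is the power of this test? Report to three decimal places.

Noncentrality parameter: δ = d·√n = 0.20 × √205 = 2.8636
Two-sided α = 0.01 → critical value z_{0.005} = 2.576.
Power = Φ(δ − 2.576) + Φ(−δ − 2.576) = Φ(0.288) + Φ(-5.439) = 0.6132 + 0.0000 = 0.6132.

Power ≈ 0.613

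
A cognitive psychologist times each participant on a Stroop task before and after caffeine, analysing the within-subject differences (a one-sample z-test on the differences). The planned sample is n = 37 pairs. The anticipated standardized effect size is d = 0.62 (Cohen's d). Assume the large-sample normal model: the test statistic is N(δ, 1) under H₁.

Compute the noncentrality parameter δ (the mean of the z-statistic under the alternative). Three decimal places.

δ ≈ 3.771

The noncentrality parameter scales effect size by the design's sample-size factor: δ = d·√n = 0.62 × √37 = 3.7713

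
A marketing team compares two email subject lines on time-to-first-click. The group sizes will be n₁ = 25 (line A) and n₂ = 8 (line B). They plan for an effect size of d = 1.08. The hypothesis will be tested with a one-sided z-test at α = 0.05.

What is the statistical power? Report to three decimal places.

Power ≈ 0.845

Noncentrality parameter: δ = d / √(1/n₁ + 1/n₂) = 1.08 / √(1/25 + 1/8) = 2.6588
Critical value for a one-sided test at α = 0.05: z_α = 1.645.
Power = Φ(δ − 1.645) = Φ(1.014) = 0.8447.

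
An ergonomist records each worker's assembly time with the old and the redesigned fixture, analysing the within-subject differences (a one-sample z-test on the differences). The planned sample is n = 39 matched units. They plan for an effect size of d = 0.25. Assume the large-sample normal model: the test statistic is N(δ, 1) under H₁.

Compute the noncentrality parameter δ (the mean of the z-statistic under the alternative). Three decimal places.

The noncentrality parameter scales effect size by the design's sample-size factor: δ = d·√n = 0.25 × √39 = 1.5612

δ ≈ 1.561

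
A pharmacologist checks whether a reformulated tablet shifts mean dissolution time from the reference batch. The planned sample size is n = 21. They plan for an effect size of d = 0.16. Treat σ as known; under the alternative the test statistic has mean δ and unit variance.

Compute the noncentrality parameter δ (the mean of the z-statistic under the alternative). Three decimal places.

δ ≈ 0.733

δ = d·√n = 0.16 × √21 = 0.7332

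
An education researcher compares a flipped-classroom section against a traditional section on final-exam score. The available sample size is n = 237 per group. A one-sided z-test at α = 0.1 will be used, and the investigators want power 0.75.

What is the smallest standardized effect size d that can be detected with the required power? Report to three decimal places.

d ≈ 0.180

Required noncentrality: δ = z_{0.1} + z_{0.25} = 1.282 + 0.674 = 1.956.
δ = d·√(n/2) ⇒ d = δ/√(n/2) = 1.956/√(237/2) = 0.1797.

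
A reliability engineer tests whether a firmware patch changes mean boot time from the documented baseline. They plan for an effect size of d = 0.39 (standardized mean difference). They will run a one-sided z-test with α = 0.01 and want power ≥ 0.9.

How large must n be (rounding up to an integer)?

For power 0.9 need Φ(δ − z_{0.01}) = 0.9, so δ = z_{0.01} + z_{0.10} = 2.326 + 1.282 = 3.608.
δ = d·√n ⇒ n = (δ/d)² = (3.608 / 0.39)² = 85.58.
Round up to the next whole unit.

n = 86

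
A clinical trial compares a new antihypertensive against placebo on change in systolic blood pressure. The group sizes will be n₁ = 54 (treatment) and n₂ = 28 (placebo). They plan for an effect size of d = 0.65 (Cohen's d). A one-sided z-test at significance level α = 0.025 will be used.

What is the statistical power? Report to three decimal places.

Power ≈ 0.797

Noncentrality parameter: δ = d / √(1/n₁ + 1/n₂) = 0.65 / √(1/54 + 1/28) = 2.7911
Critical value for a one-sided test at α = 0.025: z_α = 1.960.
Power = Φ(δ − 1.960) = Φ(0.831) = 0.7971.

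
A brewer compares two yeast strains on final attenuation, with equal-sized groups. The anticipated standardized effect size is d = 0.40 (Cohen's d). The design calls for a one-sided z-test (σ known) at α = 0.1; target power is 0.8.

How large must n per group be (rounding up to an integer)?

n = 57 per group

Set Φ(δ − 1.282) = 0.8; then δ − 1.282 = Φ⁻¹(0.8) = 0.842, giving δ = 2.123.
δ = d·√(n/2) ⇒ n = 2(δ/d)² = 2 × (2.123 / 0.40)² = 56.35.
Round up to the next whole unit.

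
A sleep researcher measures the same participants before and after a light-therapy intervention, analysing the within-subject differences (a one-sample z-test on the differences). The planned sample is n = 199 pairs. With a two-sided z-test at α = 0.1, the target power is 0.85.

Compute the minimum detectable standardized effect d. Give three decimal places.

Need Φ(δ − 1.645) = 0.85, so δ = 1.645 + 1.036 = 2.681.
(Lower-tail contribution to power is negligible for δ > 0.)
δ = d·√n ⇒ d = δ/√n = 2.681/√199 = 0.1901.

d ≈ 0.190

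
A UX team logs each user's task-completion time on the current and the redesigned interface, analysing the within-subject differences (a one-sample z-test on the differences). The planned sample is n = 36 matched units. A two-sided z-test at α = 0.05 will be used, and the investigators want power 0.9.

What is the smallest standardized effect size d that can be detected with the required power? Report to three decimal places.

Need Φ(δ − 1.960) = 0.9, so δ = 1.960 + 1.282 = 3.242.
(The second rejection-region term Φ(−δ − z_{α/2}) is negligible and dropped.)
δ = d·√n ⇒ d = δ/√n = 3.242/√36 = 0.5403.

d ≈ 0.540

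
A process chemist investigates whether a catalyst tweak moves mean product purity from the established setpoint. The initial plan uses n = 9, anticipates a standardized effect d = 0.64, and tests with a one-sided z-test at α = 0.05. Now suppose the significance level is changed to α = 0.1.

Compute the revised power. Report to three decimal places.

Power ≈ 0.738

δ = d·√n = 0.64 × √9 = 1.9200 (unchanged). New critical value: z_{0.1} = 1.282.
Revised power = P(Z > 1.282 − δ) = Φ(0.638) = 0.7384.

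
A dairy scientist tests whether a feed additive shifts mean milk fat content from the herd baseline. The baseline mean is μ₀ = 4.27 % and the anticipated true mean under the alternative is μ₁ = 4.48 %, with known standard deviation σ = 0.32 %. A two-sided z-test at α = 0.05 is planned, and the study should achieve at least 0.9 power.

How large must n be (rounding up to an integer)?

n = 25

Standardized effect: d = |μ₁ − μ₀| / σ = |4.48 − 4.27| / 0.32 = 0.6562
Set Φ(δ − 1.960) = 0.9; then δ − 1.960 = Φ⁻¹(0.9) = 1.282, giving δ = 3.242.
(For δ > 0 the lower-tail rejection region contributes negligibly to power, so the one-term inversion is standard.)
δ = d·√n ⇒ n = (δ/d)² = (3.242 / 0.6562)² = 24.40.
Rounding up, n = 25.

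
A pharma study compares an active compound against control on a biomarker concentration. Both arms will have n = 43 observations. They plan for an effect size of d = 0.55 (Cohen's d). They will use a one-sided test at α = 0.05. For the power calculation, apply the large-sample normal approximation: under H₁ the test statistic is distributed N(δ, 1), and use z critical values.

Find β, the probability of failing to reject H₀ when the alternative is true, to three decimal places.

Noncentrality parameter: δ = d·√(n/2) = 0.55 × √(43/2) = 2.5502
Critical value for a one-sided test at α = 0.05: z_α = 1.645.
Power = P(Z > 1.645 − δ) = Φ(0.905) = 0.8174.
Type II error: β = 1 − power = 1 − 0.8174 = 0.1826.

β ≈ 0.183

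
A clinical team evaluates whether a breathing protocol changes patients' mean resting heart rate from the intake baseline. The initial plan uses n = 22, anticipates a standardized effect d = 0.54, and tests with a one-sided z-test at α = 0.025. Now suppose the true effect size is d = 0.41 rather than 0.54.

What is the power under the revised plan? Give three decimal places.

Power ≈ 0.485

With d = 0.41: δ = d·√n = 0.41 × √22 = 1.9231. Critical value z_{0.025} = 1.960.
Revised power = P(Z > 1.960 − δ) = Φ(-0.037) = 0.4853.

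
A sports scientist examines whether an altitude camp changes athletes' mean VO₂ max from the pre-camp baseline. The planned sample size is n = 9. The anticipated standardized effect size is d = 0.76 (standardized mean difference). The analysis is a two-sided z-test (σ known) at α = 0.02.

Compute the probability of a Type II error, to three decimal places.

Noncentrality parameter: δ = d·√n = 0.76 × √9 = 2.2800
Two-sided α = 0.02 → critical value z_{0.01} = 2.326.
Power = Φ(δ − 2.326) + Φ(−δ − 2.326) = Φ(-0.046) + Φ(-4.606) = 0.4815 + 0.0000 = 0.4815.
Type II error: β = 1 − power = 1 − 0.4815 = 0.5185.

β ≈ 0.518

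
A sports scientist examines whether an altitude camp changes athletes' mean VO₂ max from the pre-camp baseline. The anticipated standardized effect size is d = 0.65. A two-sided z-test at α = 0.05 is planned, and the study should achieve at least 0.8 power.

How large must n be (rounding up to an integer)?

n = 19

For power 0.8 need Φ(δ − z_{0.025}) = 0.8, so δ = z_{0.025} + z_{0.20} = 1.960 + 0.842 = 2.802.
(For δ > 0 the lower-tail rejection region contributes negligibly to power, so the one-term inversion is standard.)
δ = d·√n ⇒ n = (δ/d)² = (2.802 / 0.65)² = 18.58.
Rounding up, n = 19.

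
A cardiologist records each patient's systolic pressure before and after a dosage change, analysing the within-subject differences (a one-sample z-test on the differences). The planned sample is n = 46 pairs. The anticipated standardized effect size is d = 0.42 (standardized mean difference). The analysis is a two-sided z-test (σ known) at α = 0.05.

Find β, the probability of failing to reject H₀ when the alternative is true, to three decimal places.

β ≈ 0.187

Noncentrality parameter: δ = d·√n = 0.42 × √46 = 2.8486
Critical value for a two-sided test at α = 0.05: z_{α/2} = 1.960.
Power = Φ(δ − 1.960) + Φ(−δ − 1.960) = Φ(0.889) + Φ(-4.809) = 0.8129 + 0.0000 = 0.8129.
Type II error: β = 1 − power = 1 − 0.8129 = 0.1871.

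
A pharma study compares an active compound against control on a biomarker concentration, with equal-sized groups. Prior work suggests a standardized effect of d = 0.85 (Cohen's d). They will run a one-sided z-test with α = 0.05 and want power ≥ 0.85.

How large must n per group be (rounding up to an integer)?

n = 20 per group

Set Φ(δ − 1.645) = 0.85; then δ − 1.645 = Φ⁻¹(0.85) = 1.036, giving δ = 2.681.
δ = d·√(n/2) ⇒ n = 2(δ/d)² = 2 × (2.681 / 0.85)² = 19.90.
Rounding up, n = 20 per group.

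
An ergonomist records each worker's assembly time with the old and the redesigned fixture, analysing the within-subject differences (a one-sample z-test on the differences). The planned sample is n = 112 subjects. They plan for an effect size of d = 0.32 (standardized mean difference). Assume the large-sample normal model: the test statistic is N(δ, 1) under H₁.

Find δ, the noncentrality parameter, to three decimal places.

δ ≈ 3.387

The noncentrality parameter scales effect size by the design's sample-size factor: δ = d·√n = 0.32 × √112 = 3.3866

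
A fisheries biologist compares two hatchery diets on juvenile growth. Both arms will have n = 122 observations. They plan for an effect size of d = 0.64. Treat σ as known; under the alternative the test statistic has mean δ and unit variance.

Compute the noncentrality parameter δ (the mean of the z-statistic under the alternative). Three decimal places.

δ ≈ 4.999

δ = d·√(n/2) = 0.64 × √(122/2) = 4.9986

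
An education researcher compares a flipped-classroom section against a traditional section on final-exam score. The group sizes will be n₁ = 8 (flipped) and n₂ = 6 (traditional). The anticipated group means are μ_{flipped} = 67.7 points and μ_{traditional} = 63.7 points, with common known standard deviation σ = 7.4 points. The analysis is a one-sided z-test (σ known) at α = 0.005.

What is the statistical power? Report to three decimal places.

Standardized effect: d = |μ_{flipped} − μ_{traditional}| / σ = |67.7 − 63.7| / 7.4 = 0.5405
Noncentrality parameter: δ = d / √(1/n₁ + 1/n₂) = 0.5405 / √(1/8 + 1/6) = 1.0009
Critical value for a one-sided test at α = 0.005: z_α = 2.576.
Power = Φ(δ − 2.576) = Φ(-1.575) = 0.0576.

Power ≈ 0.058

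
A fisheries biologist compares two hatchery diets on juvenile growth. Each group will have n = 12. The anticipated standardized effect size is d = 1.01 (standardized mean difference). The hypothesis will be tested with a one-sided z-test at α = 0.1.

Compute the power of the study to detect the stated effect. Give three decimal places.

Power ≈ 0.883

Noncentrality parameter: λ = d·√(n/2) = 1.01 × √(12/2) = 2.4740
Critical value for a one-sided test at α = 0.1: z_α = 1.282.
Power = P(Z > 1.282 − λ) = Φ(1.192) = 0.8835.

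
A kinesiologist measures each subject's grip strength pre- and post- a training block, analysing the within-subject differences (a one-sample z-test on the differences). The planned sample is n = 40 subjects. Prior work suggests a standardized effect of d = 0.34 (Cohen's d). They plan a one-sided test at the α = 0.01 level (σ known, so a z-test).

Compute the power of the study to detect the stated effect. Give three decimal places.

Power ≈ 0.430

Noncentrality parameter: δ = d·√n = 0.34 × √40 = 2.1503
One-sided α = 0.01 → critical value z_{0.01} = 2.326.
Power = Φ(δ − 2.326) = Φ(-0.176) = 0.4301.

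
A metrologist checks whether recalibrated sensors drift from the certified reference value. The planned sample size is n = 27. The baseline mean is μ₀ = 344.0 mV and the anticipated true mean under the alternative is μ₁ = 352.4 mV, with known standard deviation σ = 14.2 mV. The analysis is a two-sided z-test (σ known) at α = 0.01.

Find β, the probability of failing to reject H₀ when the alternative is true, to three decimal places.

β ≈ 0.309

Standardized effect: d = |μ₁ − μ₀| / σ = |352.4 − 344.0| / 14.2 = 0.5915
Noncentrality parameter: δ = d·√n = 0.5915 × √27 = 3.0738
Two-sided α = 0.01 → critical value z_{0.005} = 2.576.
Power = Φ(δ − 2.576) + Φ(−δ − 2.576) = Φ(0.498) + Φ(-5.650) = 0.6907 + 0.0000 = 0.6907.
Type II error: β = 1 − power = 1 − 0.6907 = 0.3093.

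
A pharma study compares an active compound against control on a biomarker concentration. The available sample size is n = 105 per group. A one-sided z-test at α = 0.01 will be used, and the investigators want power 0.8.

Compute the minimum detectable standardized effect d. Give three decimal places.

d ≈ 0.437

Need Φ(δ − 2.326) = 0.8, so δ = 2.326 + 0.842 = 3.168.
δ = d·√(n/2) ⇒ d = δ/√(n/2) = 3.168/√(105/2) = 0.4372.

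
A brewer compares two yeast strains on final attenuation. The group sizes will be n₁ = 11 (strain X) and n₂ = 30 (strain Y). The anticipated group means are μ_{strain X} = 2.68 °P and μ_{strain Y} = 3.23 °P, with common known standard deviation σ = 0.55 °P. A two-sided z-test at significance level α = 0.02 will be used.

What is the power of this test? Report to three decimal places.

Power ≈ 0.695

Standardized effect: d = |μ_{strain X} − μ_{strain Y}| / σ = |2.68 − 3.23| / 0.55 = 1.0000
Noncentrality parameter: δ = d / √(1/n₁ + 1/n₂) = 1.0000 / √(1/11 + 1/30) = 2.8370
Critical value for a two-sided test at α = 0.02: z_{α/2} = 2.326.
Power = Φ(δ − 2.326) + Φ(−δ − 2.326) = Φ(0.511) + Φ(-5.163) = 0.6952 + 0.0000 = 0.6952.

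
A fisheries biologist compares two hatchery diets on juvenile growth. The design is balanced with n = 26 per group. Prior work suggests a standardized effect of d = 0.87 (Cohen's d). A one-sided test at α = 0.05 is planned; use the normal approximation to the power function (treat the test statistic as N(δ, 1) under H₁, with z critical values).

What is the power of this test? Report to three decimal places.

Power ≈ 0.932

Noncentrality parameter: δ = d·√(n/2) = 0.87 × √(26/2) = 3.1368
Critical value for a one-sided test at α = 0.05: z_α = 1.645.
Power = Φ(δ − 1.645) = Φ(1.492) = 0.9321.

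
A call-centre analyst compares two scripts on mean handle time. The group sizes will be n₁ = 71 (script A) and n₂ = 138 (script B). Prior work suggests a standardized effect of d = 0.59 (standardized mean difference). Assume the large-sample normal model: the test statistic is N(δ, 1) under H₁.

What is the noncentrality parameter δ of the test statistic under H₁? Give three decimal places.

δ ≈ 4.040

The noncentrality parameter scales effect size by the design's sample-size factor: δ = d / √(1/n₁ + 1/n₂) = 0.59 / √(1/71 + 1/138) = 4.0397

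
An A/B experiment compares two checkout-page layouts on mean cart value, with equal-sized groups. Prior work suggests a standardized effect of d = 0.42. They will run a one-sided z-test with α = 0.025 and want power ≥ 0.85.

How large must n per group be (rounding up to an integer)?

Set Φ(δ − 1.960) = 0.85; then δ − 1.960 = Φ⁻¹(0.85) = 1.036, giving δ = 2.996.
δ = d·√(n/2) ⇒ n = 2(δ/d)² = 2 × (2.996 / 0.42)² = 101.80.
Round up to the next whole unit.

n = 102 per group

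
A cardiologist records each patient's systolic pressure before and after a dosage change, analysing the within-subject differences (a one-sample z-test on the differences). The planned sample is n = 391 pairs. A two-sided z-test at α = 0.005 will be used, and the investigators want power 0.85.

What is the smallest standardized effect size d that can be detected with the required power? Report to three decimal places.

Required noncentrality: δ = z_{0.0025} + z_{0.15} = 2.807 + 1.036 = 3.843.
(Lower-tail contribution to power is negligible for δ > 0.)
δ = d·√n ⇒ d = δ/√n = 3.843/√391 = 0.1944.

d ≈ 0.194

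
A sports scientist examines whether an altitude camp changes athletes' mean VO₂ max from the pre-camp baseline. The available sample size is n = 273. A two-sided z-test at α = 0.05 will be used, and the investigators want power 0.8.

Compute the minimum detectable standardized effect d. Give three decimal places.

Need Φ(δ − 1.960) = 0.8, so δ = 1.960 + 0.842 = 2.802.
(Lower-tail contribution to power is negligible for δ > 0.)
δ = d·√n ⇒ d = δ/√n = 2.802/√273 = 0.1696.

d ≈ 0.170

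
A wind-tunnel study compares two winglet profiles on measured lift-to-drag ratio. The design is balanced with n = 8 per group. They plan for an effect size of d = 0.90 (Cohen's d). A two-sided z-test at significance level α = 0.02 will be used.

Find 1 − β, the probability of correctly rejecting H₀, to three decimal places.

Noncentrality parameter: δ = d·√(n/2) = 0.90 × √(8/2) = 1.8000
Critical value for a two-sided test at α = 0.02: z_{α/2} = 2.326.
Power = Φ(δ − 2.326) + Φ(−δ − 2.326) = Φ(-0.526) + Φ(-4.126) = 0.2993 + 0.0000 = 0.2993.

Power ≈ 0.299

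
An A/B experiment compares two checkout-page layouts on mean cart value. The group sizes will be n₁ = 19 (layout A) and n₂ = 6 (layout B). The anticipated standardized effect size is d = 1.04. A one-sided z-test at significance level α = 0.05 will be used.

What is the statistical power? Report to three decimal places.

Noncentrality parameter: δ = d / √(1/n₁ + 1/n₂) = 1.04 / √(1/19 + 1/6) = 2.2208
Critical value for a one-sided test at α = 0.05: z_α = 1.645.
Power = P(Z > 1.645 − δ) = Φ(0.576) = 0.7177.

Power ≈ 0.718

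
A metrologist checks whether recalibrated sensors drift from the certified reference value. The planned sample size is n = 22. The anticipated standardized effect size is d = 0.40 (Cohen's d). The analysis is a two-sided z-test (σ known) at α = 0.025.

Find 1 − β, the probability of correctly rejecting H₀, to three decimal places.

Power ≈ 0.357

Noncentrality parameter: δ = d·√n = 0.40 × √22 = 1.8762
Critical value for a two-sided test at α = 0.025: z_{α/2} = 2.241.
Power = Φ(δ − 2.241) + Φ(−δ − 2.241) = Φ(-0.365) + Φ(-4.118) = 0.3575 + 0.0000 = 0.3575.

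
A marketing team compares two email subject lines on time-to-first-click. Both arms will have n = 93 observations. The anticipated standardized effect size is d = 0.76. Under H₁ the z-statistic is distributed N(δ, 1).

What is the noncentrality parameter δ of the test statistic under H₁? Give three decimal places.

δ ≈ 5.183

δ = d·√(n/2) = 0.76 × √(93/2) = 5.1825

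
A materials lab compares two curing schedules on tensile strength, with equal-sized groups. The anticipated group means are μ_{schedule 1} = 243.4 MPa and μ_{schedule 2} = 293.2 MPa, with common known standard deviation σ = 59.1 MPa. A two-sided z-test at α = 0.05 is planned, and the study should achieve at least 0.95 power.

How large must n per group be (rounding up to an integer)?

Standardized effect: d = |μ_{schedule 1} − μ_{schedule 2}| / σ = |243.4 − 293.2| / 59.1 = 0.8426
Set Φ(δ − 1.960) = 0.95; then δ − 1.960 = Φ⁻¹(0.95) = 1.645, giving δ = 3.605.
(Ignoring the negligible lower-tail rejection probability gives the usual closed-form inversion.)
δ = d·√(n/2) ⇒ n = 2(δ/d)² = 2 × (3.605 / 0.8426)² = 36.60.
Rounding up, n = 37 per group.

n = 37 per group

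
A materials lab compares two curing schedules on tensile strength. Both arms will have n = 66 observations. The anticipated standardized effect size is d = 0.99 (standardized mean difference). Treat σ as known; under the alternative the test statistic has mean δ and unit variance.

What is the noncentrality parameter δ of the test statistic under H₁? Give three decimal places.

δ ≈ 5.687

δ = d·√(n/2) = 0.99 × √(66/2) = 5.6871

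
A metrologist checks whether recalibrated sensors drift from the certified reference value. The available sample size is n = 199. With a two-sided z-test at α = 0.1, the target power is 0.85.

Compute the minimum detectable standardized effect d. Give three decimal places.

d ≈ 0.190

Need Φ(δ − 1.645) = 0.85, so δ = 1.645 + 1.036 = 2.681.
(The second rejection-region term Φ(−δ − z_{α/2}) is negligible and dropped.)
δ = d·√n ⇒ d = δ/√n = 2.681/√199 = 0.1901.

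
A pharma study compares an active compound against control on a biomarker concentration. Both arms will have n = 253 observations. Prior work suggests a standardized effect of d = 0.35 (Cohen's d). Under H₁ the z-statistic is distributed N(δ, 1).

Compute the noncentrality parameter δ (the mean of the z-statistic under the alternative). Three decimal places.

δ ≈ 3.937

δ = d·√(n/2) = 0.35 × √(253/2) = 3.9365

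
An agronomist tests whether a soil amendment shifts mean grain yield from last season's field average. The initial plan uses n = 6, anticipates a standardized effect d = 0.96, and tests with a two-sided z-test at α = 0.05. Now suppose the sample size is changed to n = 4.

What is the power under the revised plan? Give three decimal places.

Power ≈ 0.484

With n = 4: δ = d·√n = 0.96 × √4 = 1.9200. Critical value z_{0.025} = 1.960.
Revised power = Φ(δ − 1.960) + Φ(−δ − 1.960) = Φ(-0.040) + Φ(-3.880) = 0.4841 + 0.0001 = 0.4841.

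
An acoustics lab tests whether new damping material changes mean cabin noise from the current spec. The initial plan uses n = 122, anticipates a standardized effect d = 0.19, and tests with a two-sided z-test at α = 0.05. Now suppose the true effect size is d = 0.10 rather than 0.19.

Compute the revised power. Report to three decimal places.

With d = 0.10: δ = d·√n = 0.10 × √122 = 1.1045. Critical value z_{0.025} = 1.960.
Revised power = Φ(δ − 1.960) + Φ(−δ − 1.960) = Φ(-0.855) + Φ(-3.065) = 0.1962 + 0.0011 = 0.1972.

Power ≈ 0.197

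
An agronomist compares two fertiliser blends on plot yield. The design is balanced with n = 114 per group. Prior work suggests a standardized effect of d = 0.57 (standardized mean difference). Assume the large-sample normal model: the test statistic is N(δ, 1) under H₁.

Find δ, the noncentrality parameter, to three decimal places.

The noncentrality parameter scales effect size by the design's sample-size factor: δ = d·√(n/2) = 0.57 × √(114/2) = 4.3034

δ ≈ 4.303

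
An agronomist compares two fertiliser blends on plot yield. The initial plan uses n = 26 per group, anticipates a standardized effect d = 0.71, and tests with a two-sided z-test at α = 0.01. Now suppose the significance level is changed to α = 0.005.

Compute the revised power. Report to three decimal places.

δ = d·√(n/2) = 0.71 × √(26/2) = 2.5599 (unchanged). New critical value: z_{0.0025} = 2.807.
Revised power = Φ(δ − 2.807) + Φ(−δ − 2.807) = Φ(-0.247) + Φ(-5.367) = 0.4024 + 0.0000 = 0.4024.

Power ≈ 0.402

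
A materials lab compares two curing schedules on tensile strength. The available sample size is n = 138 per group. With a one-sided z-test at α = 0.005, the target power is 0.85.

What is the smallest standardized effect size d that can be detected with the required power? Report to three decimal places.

Need Φ(δ − 2.576) = 0.85, so δ = 2.576 + 1.036 = 3.612.
δ = d·√(n/2) ⇒ d = δ/√(n/2) = 3.612/√(138/2) = 0.4349.

d ≈ 0.435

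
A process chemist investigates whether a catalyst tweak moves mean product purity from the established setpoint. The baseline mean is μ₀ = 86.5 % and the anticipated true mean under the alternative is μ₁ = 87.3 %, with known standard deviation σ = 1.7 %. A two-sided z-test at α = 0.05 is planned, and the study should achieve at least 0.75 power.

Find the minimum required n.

Standardized effect: d = |μ₁ − μ₀| / σ = |87.3 − 86.5| / 1.7 = 0.4706
Set Φ(δ − 1.960) = 0.75; then δ − 1.960 = Φ⁻¹(0.75) = 0.674, giving δ = 2.634.
(For δ > 0 the lower-tail rejection region contributes negligibly to power, so the one-term inversion is standard.)
δ = d·√n ⇒ n = (δ/d)² = (2.634 / 0.4706)² = 31.34.
Rounding up, n = 32.

n = 32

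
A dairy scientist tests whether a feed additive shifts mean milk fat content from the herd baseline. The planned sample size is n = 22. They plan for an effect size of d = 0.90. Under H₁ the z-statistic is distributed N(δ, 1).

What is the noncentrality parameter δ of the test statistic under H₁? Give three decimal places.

The noncentrality parameter scales effect size by the design's sample-size factor: δ = d·√n = 0.90 × √22 = 4.2214

δ ≈ 4.221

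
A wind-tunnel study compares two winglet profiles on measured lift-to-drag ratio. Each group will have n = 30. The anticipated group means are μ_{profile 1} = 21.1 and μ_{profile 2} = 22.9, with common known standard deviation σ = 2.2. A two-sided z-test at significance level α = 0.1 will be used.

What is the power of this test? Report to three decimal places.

Standardized effect: d = |μ_{profile 1} − μ_{profile 2}| / σ = |21.1 − 22.9| / 2.2 = 0.8182
Noncentrality parameter: δ = d·√(n/2) = 0.8182 × √(30/2) = 3.1688
Critical value for a two-sided test at α = 0.1: z_{α/2} = 1.645.
Power = Φ(δ − 1.645) + Φ(−δ − 1.645) = Φ(1.524) + Φ(-4.814) = 0.9362 + 0.0000 = 0.9362.

Power ≈ 0.936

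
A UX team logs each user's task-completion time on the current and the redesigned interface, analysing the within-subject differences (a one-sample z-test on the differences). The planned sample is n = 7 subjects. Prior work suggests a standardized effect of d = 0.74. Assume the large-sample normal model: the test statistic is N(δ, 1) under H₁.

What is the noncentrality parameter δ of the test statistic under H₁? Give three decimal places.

δ = d·√n = 0.74 × √7 = 1.9579

δ ≈ 1.958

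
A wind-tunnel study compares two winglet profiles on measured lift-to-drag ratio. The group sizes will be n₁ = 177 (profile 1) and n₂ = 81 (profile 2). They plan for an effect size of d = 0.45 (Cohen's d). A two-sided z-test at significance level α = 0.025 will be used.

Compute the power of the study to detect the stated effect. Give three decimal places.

Power ≈ 0.867

Noncentrality parameter: δ = d / √(1/n₁ + 1/n₂) = 0.45 / √(1/177 + 1/81) = 3.3545
Critical value for a two-sided test at α = 0.025: z_{α/2} = 2.241.
Power = Φ(δ − 2.241) + Φ(−δ − 2.241) = Φ(1.113) + Φ(-5.596) = 0.8672 + 0.0000 = 0.8672.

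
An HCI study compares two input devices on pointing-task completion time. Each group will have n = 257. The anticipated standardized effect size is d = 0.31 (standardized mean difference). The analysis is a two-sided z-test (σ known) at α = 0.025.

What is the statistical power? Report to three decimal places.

Noncentrality parameter: δ = d·√(n/2) = 0.31 × √(257/2) = 3.5141
Critical value for a two-sided test at α = 0.025: z_{α/2} = 2.241.
Power = Φ(δ − 2.241) + Φ(−δ − 2.241) = Φ(1.273) + Φ(-5.755) = 0.8984 + 0.0000 = 0.8984.

Power ≈ 0.898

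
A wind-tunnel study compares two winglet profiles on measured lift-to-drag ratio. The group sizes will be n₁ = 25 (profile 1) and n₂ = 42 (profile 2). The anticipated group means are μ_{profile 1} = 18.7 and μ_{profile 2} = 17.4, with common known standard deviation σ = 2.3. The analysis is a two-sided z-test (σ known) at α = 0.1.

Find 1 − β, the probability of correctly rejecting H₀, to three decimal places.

Standardized effect: d = |μ_{profile 1} − μ_{profile 2}| / σ = |18.7 − 17.4| / 2.3 = 0.5652
Noncentrality parameter: δ = d / √(1/n₁ + 1/n₂) = 0.5652 / √(1/25 + 1/42) = 2.2376
Two-sided α = 0.1 → critical value z_{0.05} = 1.645.
Power = Φ(δ − 1.645) + Φ(−δ − 1.645) = Φ(0.593) + Φ(-3.882) = 0.7233 + 0.0001 = 0.7234.

Power ≈ 0.723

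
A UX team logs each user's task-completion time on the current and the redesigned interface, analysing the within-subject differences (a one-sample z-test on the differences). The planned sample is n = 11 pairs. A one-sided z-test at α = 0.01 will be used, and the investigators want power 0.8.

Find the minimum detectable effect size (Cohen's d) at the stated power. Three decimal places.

Required noncentrality: δ = z_{0.01} + z_{0.20} = 2.326 + 0.842 = 3.168.
δ = d·√n ⇒ d = δ/√n = 3.168/√11 = 0.9552.

d ≈ 0.955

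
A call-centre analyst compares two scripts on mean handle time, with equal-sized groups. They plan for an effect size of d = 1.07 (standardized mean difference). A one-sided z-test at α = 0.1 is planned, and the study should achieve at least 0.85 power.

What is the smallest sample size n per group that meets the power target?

For power 0.85 need Φ(δ − z_{0.1}) = 0.85, so δ = z_{0.1} + z_{0.15} = 1.282 + 1.036 = 2.318.
δ = d·√(n/2) ⇒ n = 2(δ/d)² = 2 × (2.318 / 1.07)² = 9.39.
Round up to the next whole unit.

n = 10 per group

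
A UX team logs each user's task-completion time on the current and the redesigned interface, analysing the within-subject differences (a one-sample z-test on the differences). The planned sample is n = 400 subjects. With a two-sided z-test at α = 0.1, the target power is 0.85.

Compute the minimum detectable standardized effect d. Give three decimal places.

Need Φ(δ − 1.645) = 0.85, so δ = 1.645 + 1.036 = 2.681.
(The second rejection-region term Φ(−δ − z_{α/2}) is negligible and dropped.)
δ = d·√n ⇒ d = δ/√n = 2.681/√400 = 0.1341.

d ≈ 0.134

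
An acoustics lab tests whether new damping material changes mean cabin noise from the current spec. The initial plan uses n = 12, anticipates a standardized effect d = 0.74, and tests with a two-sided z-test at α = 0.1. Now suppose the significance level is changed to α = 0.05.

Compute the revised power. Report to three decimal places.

δ = d·√n = 0.74 × √12 = 2.5634 (unchanged). New critical value: z_{0.025} = 1.960.
Revised power = Φ(δ − 1.960) + Φ(−δ − 1.960) = Φ(0.603) + Φ(-4.523) = 0.7269 + 0.0000 = 0.7269.

Power ≈ 0.727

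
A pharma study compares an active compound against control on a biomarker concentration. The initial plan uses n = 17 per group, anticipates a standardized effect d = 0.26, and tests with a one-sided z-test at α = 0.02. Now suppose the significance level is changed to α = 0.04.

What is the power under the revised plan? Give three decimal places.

δ = d·√(n/2) = 0.26 × √(17/2) = 0.7580 (unchanged). New critical value: z_{0.04} = 1.751.
Revised power = P(Z > 1.751 − δ) = Φ(-0.993) = 0.1604.

Power ≈ 0.160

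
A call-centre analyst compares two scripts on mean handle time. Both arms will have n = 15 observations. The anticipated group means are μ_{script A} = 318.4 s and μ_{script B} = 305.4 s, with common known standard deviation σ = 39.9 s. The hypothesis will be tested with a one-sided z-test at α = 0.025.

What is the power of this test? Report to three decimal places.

Standardized effect: d = |μ_{script A} − μ_{script B}| / σ = |318.4 − 305.4| / 39.9 = 0.3258
Noncentrality parameter: δ = d·√(n/2) = 0.3258 × √(15/2) = 0.8923
One-sided α = 0.025 → critical value z_{0.025} = 1.960.
Power = Φ(δ − 1.960) = Φ(-1.068) = 0.1428.

Power ≈ 0.143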